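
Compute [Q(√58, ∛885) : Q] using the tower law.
[Q(√58, ∛885) : Q] = 6

Let L = Q(√58, ∛885). Since Q(√58) ⊂ L and [Q(√58):Q] = 2, the tower law gives 2 | [L:Q]. Likewise Q(∛885) ⊂ L with [Q(∛885):Q] = 3 (because 885 is not a perfect cube), so 3 | [L:Q]. As gcd(2,3) = 1, [L:Q] is divisible by 6. Conversely L is generated over Q by √58 and ∛885, so [L:Q] ≤ 2·3 = 6. Therefore [Q(√58, ∛885) : Q] = 6.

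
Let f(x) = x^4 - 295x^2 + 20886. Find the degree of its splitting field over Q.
[K : Q] = 4

Solving the quadratic in x^2: x^2 = (295 ± √(295^2 - 4·20886))/2 = (295 ± √3481)/2 = (295 ± 59)/2, giving x^2 = 118 or x^2 = 177. So f(x) = (x^2 - 118)(x^2 - 177) and the roots of f are ±√118, ±√177. Hence the splitting field is K = Q(√118, √177). Since 118 and 177 are distinct squarefree integers > 1, their product 20886 is not a perfect square, so √177 ∉ Q(√118). By the tower law [K:Q] = [Q(√118,√177):Q(√118)] · [Q(√118):Q] = 2 · 2 = 4.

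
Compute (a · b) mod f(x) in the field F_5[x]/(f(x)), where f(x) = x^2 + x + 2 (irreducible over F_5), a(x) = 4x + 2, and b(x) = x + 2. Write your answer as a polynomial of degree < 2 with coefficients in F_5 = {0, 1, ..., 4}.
a · b ≡ x + 1 (mod f(x))

Multiply in F_5[x]: a(x)·b(x) = (4x + 2)·(x + 2) = 4x^2 + 4. This has degree ≥ 2, so divide by f(x) over F_5: 4x^2 + 4 = (4)·(x^2 + x + 2) + (x + 1). Hence a·b ≡ x + 1 (mod f). (F_5[x]/(f) is a field with 5^2 = 25 elements since f is irreducible of degree 2.)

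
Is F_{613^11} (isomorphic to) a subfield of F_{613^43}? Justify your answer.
No: F_{613^11} is not a subfield of F_{613^43}

F_{p^m} embeds in F_{p^n} iff m | n. Here 11 ∤ 43 (since 43 = 3·11 + 10 with remainder 10 ≠ 0), so F_{613^11} is not a subfield of F_{613^43}. Equivalently: if it were, the tower law would give 11 = [F_{613^11}:F_613] dividing [F_{613^43}:F_613] = 43, contradiction.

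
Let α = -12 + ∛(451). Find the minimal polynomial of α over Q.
m_α(x) = x^3 + 36x^2 + 432x + 1277

Set β = α + 12 = ∛(451), so β^3 = 451. Then (α + 12)^3 - 451 = 0, i.e. α is a root of g(x) = (x + 12)^3 - 451 = x^3 + 36x^2 + 432x + 1277. Since g(x) = h(x + 12) where h(x) = x^3 - 451, and h is irreducible over Q (because 451 is not a perfect cube, so h has no rational root, and a monic cubic with no rational root is irreducible), g is also irreducible (irreducibility is preserved under the substitution x → x + 12). Hence m_α(x) = x^3 + 36x^2 + 432x + 1277.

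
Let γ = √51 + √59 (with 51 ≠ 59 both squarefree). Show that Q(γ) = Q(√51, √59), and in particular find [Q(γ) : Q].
[Q(γ) : Q] = 4 (equivalently, Q(γ) = Q(√51, √59))

Obviously Q(γ) ⊆ Q(√51, √59), and [Q(√51, √59):Q] = 4 (since 51, 59 are distinct squarefree integers > 1 with 3009 not a perfect square). To show equality we compute the minimal polynomial of γ. From γ = √51 + √59: γ^2 = 51 + 2√(3009) + 59 = 110 + 2√(3009), so γ^2 - 110 = 2√(3009); squaring, (γ^2 - 110)^2 = 4·3009, i.e. γ^4 - 220γ^2 + 12100 - 12036 = 0, i.e. γ^4 - 220γ^2 + 64 = 0. So γ is a root of x^4 - 220x^2 + 64. This polynomial is irreducible over Q: it has no rational root (each ±√51 ± √59 is irrational), and any factorization into two quadratics over Q would force √(3009) ∈ Q (pairing opposite roots) or √51, √59 ∈ Q (other pairings), all impossible. Hence [Q(γ):Q] = 4 = [Q(√51, √59):Q], so Q(γ) = Q(√51, √59).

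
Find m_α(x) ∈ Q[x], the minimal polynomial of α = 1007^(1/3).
m_α(x) = x^3 - 1007

α satisfies α^3 = 1007, so x^3 - 1007 annihilates α. By the rational root test, a rational root p/q (in lowest terms) of x^3 - 1007 would satisfy p^3 = 1007 q^3, forcing q = 1 and p^3 = 1007; but 1007 is not a perfect cube, contradiction. A monic cubic over Q with no rational root is irreducible (any nontrivial factorization would include a linear factor). Hence x^3 - 1007 is the minimal polynomial of α, and in particular [Q(α):Q] = 3.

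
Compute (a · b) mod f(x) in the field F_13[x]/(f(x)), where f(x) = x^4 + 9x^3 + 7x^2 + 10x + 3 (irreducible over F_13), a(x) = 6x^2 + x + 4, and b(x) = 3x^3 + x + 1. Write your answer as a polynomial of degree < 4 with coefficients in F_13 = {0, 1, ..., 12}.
a · b ≡ 10x^3 + 4x^2 + 7x (mod f(x))

Multiply in F_13[x]: a(x)·b(x) = (6x^2 + x + 4)·(3x^3 + x + 1) = 5x^5 + 3x^4 + 5x^3 + 7x^2 + 5x + 4. This has degree ≥ 4, so divide by f(x) over F_13: 5x^5 + 3x^4 + 5x^3 + 7x^2 + 5x + 4 = (5x + 10)·(x^4 + 9x^3 + 7x^2 + 10x + 3) + (10x^3 + 4x^2 + 7x). Hence a·b ≡ 10x^3 + 4x^2 + 7x (mod f). (F_13[x]/(f) is a field with 13^4 = 28561 elements since f is irreducible of degree 4.)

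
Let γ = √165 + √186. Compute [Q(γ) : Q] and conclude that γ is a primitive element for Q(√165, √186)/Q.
[Q(γ) : Q] = 4 (equivalently, Q(γ) = Q(√165, √186))

Obviously Q(γ) ⊆ Q(√165, √186), and [Q(√165, √186):Q] = 4 (since 165, 186 are distinct squarefree integers > 1 with 30690 not a perfect square). To show equality we compute the minimal polynomial of γ. From γ = √165 + √186: γ^2 = 165 + 2√(30690) + 186 = 351 + 2√(30690), so γ^2 - 351 = 2√(30690); squaring, (γ^2 - 351)^2 = 4·30690, i.e. γ^4 - 702γ^2 + 123201 - 122760 = 0, i.e. γ^4 - 702γ^2 + 441 = 0. So γ is a root of x^4 - 702x^2 + 441. This polynomial is irreducible over Q: it has no rational root (each ±√165 ± √186 is irrational), and any factorization into two quadratics over Q would force √(30690) ∈ Q (pairing opposite roots) or √165, √186 ∈ Q (other pairings), all impossible. Hence [Q(γ):Q] = 4 = [Q(√165, √186):Q], so Q(γ) = Q(√165, √186).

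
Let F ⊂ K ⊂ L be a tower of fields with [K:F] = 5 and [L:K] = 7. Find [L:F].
[L:F] = 35

The tower law says that for any tower of field extensions F ⊂ K ⊂ L with finite degrees, [L:F] = [L:K] · [K:F]. Here this gives [L:F] = 7 · 5 = 35.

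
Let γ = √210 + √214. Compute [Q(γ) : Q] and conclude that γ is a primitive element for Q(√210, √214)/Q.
[Q(γ) : Q] = 4 (equivalently, Q(γ) = Q(√210, √214))

Obviously Q(γ) ⊆ Q(√210, √214), and [Q(√210, √214):Q] = 4 (since 210, 214 are distinct squarefree integers > 1 with 44940 not a perfect square). To show equality we compute the minimal polynomial of γ. From γ = √210 + √214: γ^2 = 210 + 2√(44940) + 214 = 424 + 2√(44940), so γ^2 - 424 = 2√(44940); squaring, (γ^2 - 424)^2 = 4·44940, i.e. γ^4 - 848γ^2 + 179776 - 179760 = 0, i.e. γ^4 - 848γ^2 + 16 = 0. So γ is a root of x^4 - 848x^2 + 16. This polynomial is irreducible over Q: it has no rational root (each ±√210 ± √214 is irrational), and any factorization into two quadratics over Q would force √(44940) ∈ Q (pairing opposite roots) or √210, √214 ∈ Q (other pairings), all impossible. Hence [Q(γ):Q] = 4 = [Q(√210, √214):Q], so Q(γ) = Q(√210, √214).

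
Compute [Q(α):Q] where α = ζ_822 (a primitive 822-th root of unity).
[Q(α):Q] = 272

The minimal polynomial of ζ_822 over Q is the 822-th cyclotomic polynomial Φ_822(x), which is irreducible over Q and has degree φ(822) = 272. Hence [Q(α):Q] = φ(822) = 272.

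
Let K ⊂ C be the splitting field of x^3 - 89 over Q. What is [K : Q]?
[K : Q] = 6

The roots of x^3 - 89 are ∛89, ω∛89, ω^2∛89 where ω = e^(2πi/3) is a primitive cube root of unity, so K = Q(∛89, ω). Now [Q(∛89):Q] = 3 (since 89 is not a perfect cube, x^3 - 89 is irreducible) and [Q(ω):Q] = 2. Both 2 and 3 divide [K:Q], and [K:Q] ≤ 3·2 = 6, so [K:Q] = 6. (Equivalently: Q(∛89) ⊂ R but ω ∉ R, so [K : Q(∛89)] = 2.)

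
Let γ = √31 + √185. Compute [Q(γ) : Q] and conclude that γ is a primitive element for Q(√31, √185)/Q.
[Q(γ) : Q] = 4 (equivalently, Q(γ) = Q(√31, √185))

Obviously Q(γ) ⊆ Q(√31, √185), and [Q(√31, √185):Q] = 4 (since 31, 185 are distinct squarefree integers > 1 with 5735 not a perfect square). To show equality we compute the minimal polynomial of γ. From γ = √31 + √185: γ^2 = 31 + 2√(5735) + 185 = 216 + 2√(5735), so γ^2 - 216 = 2√(5735); squaring, (γ^2 - 216)^2 = 4·5735, i.e. γ^4 - 432γ^2 + 46656 - 22940 = 0, i.e. γ^4 - 432γ^2 + 23716 = 0. So γ is a root of x^4 - 432x^2 + 23716. This polynomial is irreducible over Q: it has no rational root (each ±√31 ± √185 is irrational), and any factorization into two quadratics over Q would force √(5735) ∈ Q (pairing opposite roots) or √31, √185 ∈ Q (other pairings), all impossible. Hence [Q(γ):Q] = 4 = [Q(√31, √185):Q], so Q(γ) = Q(√31, √185).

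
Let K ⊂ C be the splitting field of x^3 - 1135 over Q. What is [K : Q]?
[K : Q] = 6

The roots of x^3 - 1135 are ∛1135, ω∛1135, ω^2∛1135 where ω = e^(2πi/3) is a primitive cube root of unity, so K = Q(∛1135, ω). Now [Q(∛1135):Q] = 3 (since 1135 is not a perfect cube, x^3 - 1135 is irreducible) and [Q(ω):Q] = 2. Both 2 and 3 divide [K:Q], and [K:Q] ≤ 3·2 = 6, so [K:Q] = 6. (Equivalently: Q(∛1135) ⊂ R but ω ∉ R, so [K : Q(∛1135)] = 2.)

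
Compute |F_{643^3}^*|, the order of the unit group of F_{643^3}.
|F_{643^3}^*| = 265847706

F_{643^3} has 643^3 = 265847707 elements; its multiplicative group consists of all nonzero elements, so |F_{643^3}^*| = 265847707 - 1 = 265847706. (It is cyclic since any finite subgroup of the multiplicative group of a field is cyclic.)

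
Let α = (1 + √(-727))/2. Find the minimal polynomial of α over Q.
m_α(x) = x^2 - x + 182

From 2α - 1 = √(-727), squaring gives (2α - 1)^2 = -727, i.e. 4α^2 - 4α + 1 = -727, so α^2 - α + (1 + 727)/4 = 0. Since -727 ≡ 1 (mod 4), (1 + 727)/4 = 182 ∈ Z. The polynomial x^2 - x + 182 has discriminant 1 - 4·(182) = -727, which is not a perfect square in Q (d = -727 is squarefree and ≠ 1), so x^2 - x + 182 is irreducible over Q. It is the minimal polynomial of α.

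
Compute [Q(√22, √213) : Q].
[Q(√22, √213) : Q] = 4

[Q(√22):Q] = 2 (min poly x^2 - 22, irreducible since 22 is squarefree > 1). For the top step, suppose √213 ∈ Q(√22), say √213 = c + d√22 with c, d ∈ Q. Squaring: 213 = c^2 + 22d^2 + 2cd√22. Since √22 ∉ Q this forces 2cd = 0. If d = 0 then √213 = c ∈ Q, contradicting 213 squarefree > 1. If c = 0 then 213 = 22d^2, so 22·213 = (22d)^2 is a perfect square in Q — but 22·213 = 4686 is not a perfect square (since 22 and 213 are distinct squarefree integers). Contradiction. Hence √213 ∉ Q(√22), so x^2 - 213 stays irreducible over Q(√22) and [Q(√22, √213) : Q(√22)] = 2. By the tower law, [Q(√22, √213) : Q] = 2 · 2 = 4.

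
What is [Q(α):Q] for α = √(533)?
[Q(α):Q] = 2

[Q(α):Q] equals the degree of the minimal polynomial of α. Here α^2 = 533 and x^2 - 533 is irreducible (d = 533 is squarefree, ≠ 1, hence not a square), so deg(m_α) = 2. Thus [Q(α):Q] = 2.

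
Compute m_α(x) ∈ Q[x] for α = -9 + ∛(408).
m_α(x) = x^3 + 27x^2 + 243x + 321

Set β = α + 9 = ∛(408), so β^3 = 408. Then (α + 9)^3 - 408 = 0, i.e. α is a root of g(x) = (x + 9)^3 - 408 = x^3 + 27x^2 + 243x + 321. Since g(x) = h(x + 9) where h(x) = x^3 - 408, and h is irreducible over Q (because 408 is not a perfect cube, so h has no rational root, and a monic cubic with no rational root is irreducible), g is also irreducible (irreducibility is preserved under the substitution x → x + 9). Hence m_α(x) = x^3 + 27x^2 + 243x + 321.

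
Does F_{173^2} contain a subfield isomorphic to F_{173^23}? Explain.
No: F_{173^23} is not a subfield of F_{173^2}

F_{p^m} embeds in F_{p^n} iff m | n. Here 23 ∤ 2 (since 2 = 0·23 + 2 with remainder 2 ≠ 0), so F_{173^23} is not a subfield of F_{173^2}. Equivalently: if it were, the tower law would give 23 = [F_{173^23}:F_173] dividing [F_{173^2}:F_173] = 2, contradiction.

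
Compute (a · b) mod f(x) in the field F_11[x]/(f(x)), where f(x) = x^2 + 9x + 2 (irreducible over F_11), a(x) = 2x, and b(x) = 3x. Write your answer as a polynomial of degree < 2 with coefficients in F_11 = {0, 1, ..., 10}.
a · b ≡ x + 10 (mod f(x))

Multiply in F_11[x]: a(x)·b(x) = (2x)·(3x) = 6x^2. This has degree ≥ 2, so divide by f(x) over F_11: 6x^2 = (6)·(x^2 + 9x + 2) + (x + 10). Hence a·b ≡ x + 10 (mod f). (F_11[x]/(f) is a field with 11^2 = 121 elements since f is irreducible of degree 2.)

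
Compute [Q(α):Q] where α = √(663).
[Q(α):Q] = 2

[Q(α):Q] equals the degree of the minimal polynomial of α. Here α^2 = 663 and x^2 - 663 is irreducible (d = 663 is squarefree, ≠ 1, hence not a square), so deg(m_α) = 2. Thus [Q(α):Q] = 2.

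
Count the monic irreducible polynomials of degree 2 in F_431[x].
There are 92665 monic irreducible polynomials of degree 2 over F_431

Each element of F_{431^2} that lies in no proper subfield is a root of exactly one monic irreducible of degree 2 over F_431, and each such polynomial has 2 distinct roots in F_{431^2}. By Möbius inversion the count is N_431(2) = (1/2) Σ_{d|2} μ(2/d) · 431^d = (1/2)(μ(2)·431^1 + μ(1)·431^2) = 185330/2 = 92665.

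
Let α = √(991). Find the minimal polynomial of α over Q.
m_α(x) = x^2 - 991

α satisfies α^2 - 991 = 0, so x^2 - 991 annihilates α. Since d = 991 is squarefree and ≠ 1, it is not a perfect square in Q, so x^2 - 991 has no rational root and is therefore irreducible over Q (a degree-2 polynomial over a field is irreducible iff it has no root). Hence m_α(x) = x^2 - 991.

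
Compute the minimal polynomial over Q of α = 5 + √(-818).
m_α(x) = x^2 - 10x + 843

From α - 5 = √(-818), squaring gives (α - 5)^2 = -818, i.e. α^2 - 10α + 25 = -818, so α^2 - 10α + 843 = 0. The discriminant of x^2 - 10x + 843 is (-10)^2 - 4·(843) = 100 - 3372 = -3272, and 4·(-818) is not a perfect square in Q since -818 is squarefree and ≠ 1. Hence x^2 - 10x + 843 is irreducible over Q and is the minimal polynomial of α.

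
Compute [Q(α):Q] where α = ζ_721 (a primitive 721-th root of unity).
[Q(α):Q] = 612

The minimal polynomial of ζ_721 over Q is the 721-th cyclotomic polynomial Φ_721(x), which is irreducible over Q and has degree φ(721) = 612. Hence [Q(α):Q] = φ(721) = 612.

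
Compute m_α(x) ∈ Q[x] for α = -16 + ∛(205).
m_α(x) = x^3 + 48x^2 + 768x + 3891

Set β = α + 16 = ∛(205), so β^3 = 205. Then (α + 16)^3 - 205 = 0, i.e. α is a root of g(x) = (x + 16)^3 - 205 = x^3 + 48x^2 + 768x + 3891. Since g(x) = h(x + 16) where h(x) = x^3 - 205, and h is irreducible over Q (because 205 is not a perfect cube, so h has no rational root, and a monic cubic with no rational root is irreducible), g is also irreducible (irreducibility is preserved under the substitution x → x + 16). Hence m_α(x) = x^3 + 48x^2 + 768x + 3891.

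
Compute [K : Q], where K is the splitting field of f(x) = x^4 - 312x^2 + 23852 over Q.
[K : Q] = 4

Solving the quadratic in x^2: x^2 = (312 ± √(312^2 - 4·23852))/2 = (312 ± √1936)/2 = (312 ± 44)/2, giving x^2 = 178 or x^2 = 134. So f(x) = (x^2 - 178)(x^2 - 134) and the roots of f are ±√178, ±√134. Hence the splitting field is K = Q(√178, √134). Since 178 and 134 are distinct squarefree integers > 1, their product 23852 is not a perfect square, so √134 ∉ Q(√178). By the tower law [K:Q] = [Q(√178,√134):Q(√178)] · [Q(√178):Q] = 2 · 2 = 4.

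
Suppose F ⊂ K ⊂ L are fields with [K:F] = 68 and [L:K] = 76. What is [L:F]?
[L:F] = 5168

The tower law says that for any tower of field extensions F ⊂ K ⊂ L with finite degrees, [L:F] = [L:K] · [K:F]. Here this gives [L:F] = 76 · 68 = 5168.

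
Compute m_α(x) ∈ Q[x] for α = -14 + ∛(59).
m_α(x) = x^3 + 42x^2 + 588x + 2685

Set β = α + 14 = ∛(59), so β^3 = 59. Then (α + 14)^3 - 59 = 0, i.e. α is a root of g(x) = (x + 14)^3 - 59 = x^3 + 42x^2 + 588x + 2685. Since g(x) = h(x + 14) where h(x) = x^3 - 59, and h is irreducible over Q (because 59 is not a perfect cube, so h has no rational root, and a monic cubic with no rational root is irreducible), g is also irreducible (irreducibility is preserved under the substitution x → x + 14). Hence m_α(x) = x^3 + 42x^2 + 588x + 2685.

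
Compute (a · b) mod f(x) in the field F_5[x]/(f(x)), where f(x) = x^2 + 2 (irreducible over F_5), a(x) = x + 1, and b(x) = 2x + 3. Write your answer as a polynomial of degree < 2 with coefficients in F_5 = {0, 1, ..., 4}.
a · b ≡ 4 (mod f(x))

Multiply in F_5[x]: a(x)·b(x) = (x + 1)·(2x + 3) = 2x^2 + 3. This has degree ≥ 2, so divide by f(x) over F_5: 2x^2 + 3 = (2)·(x^2 + 2) + (4). Hence a·b ≡ 4 (mod f). (F_5[x]/(f) is a field with 5^2 = 25 elements since f is irreducible of degree 2.)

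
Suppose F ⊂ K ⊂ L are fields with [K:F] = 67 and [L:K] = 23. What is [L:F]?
[L:F] = 1541

The tower law says that for any tower of field extensions F ⊂ K ⊂ L with finite degrees, [L:F] = [L:K] · [K:F]. Here this gives [L:F] = 23 · 67 = 1541.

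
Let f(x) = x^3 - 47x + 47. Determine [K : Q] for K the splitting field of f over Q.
[K : Q] = 6

By the rational root test, any rational root of the monic integer polynomial f(x) = x^3 - 47x + 47 must be an integer dividing the constant term 47, i.e. one of ±{1, 47}. Evaluating: f(1) = 1, f(-1) = 93, f(47) = 101661, f(-47) = -101567; none is 0, so f has no rational root and is therefore irreducible over Q (a cubic with no linear factor over a field is irreducible). For an irreducible cubic, the Galois group is A_3 or S_3 according as the discriminant disc(f) = -4a^3 - 27b^2 = -4·(-47)^3 - 27·(47)^2 = 355649 is or is not a square in Q. Here disc(f) = 355649 is not a perfect square in Q, so the Galois group of f over Q is not contained in A_3 and must be all of S_3. The splitting field has degree |S_3| = 6 over Q, so [K : Q] = 6.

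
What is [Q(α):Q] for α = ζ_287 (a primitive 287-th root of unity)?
[Q(α):Q] = 240

The minimal polynomial of ζ_287 over Q is the 287-th cyclotomic polynomial Φ_287(x), which is irreducible over Q and has degree φ(287) = 240. Hence [Q(α):Q] = φ(287) = 240.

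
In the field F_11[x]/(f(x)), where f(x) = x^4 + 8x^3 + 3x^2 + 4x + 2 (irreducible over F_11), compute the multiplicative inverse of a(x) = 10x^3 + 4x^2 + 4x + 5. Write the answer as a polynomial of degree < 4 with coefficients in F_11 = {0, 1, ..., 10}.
a(x)^(-1) ≡ 5x^3 + 6x^2 + 5x + 3 (mod f(x))

Since f is irreducible over F_11, F_11[x]/(f) is a field and a(x) ≠ 0 has an inverse. Apply the extended Euclidean algorithm to f(x) and a(x) in F_11[x]: f(x) = (10x + 10)·a(x) + (2x + 7);  a(x) = (5x^2 + x + 4)·(2x + 7) + (10). The last nonzero remainder is the constant 10 = gcd(f, a) in F_11. Back-substituting through the division chain expresses 10 = s(x)·a(x) + t(x)·f(x) with s(x) ≡ 6x^3 + 5x^2 + 6x + 8 (mod f), so (6x^3 + 5x^2 + 6x + 8)·a(x) ≡ 10 (mod f). Multiplying by 10^(-1) ≡ 10 in F_11 gives a(x)^(-1) ≡ 10·(6x^3 + 5x^2 + 6x + 8) ≡ 5x^3 + 6x^2 + 5x + 3 (mod f). Check: (10x^3 + 4x^2 + 4x + 5)·(5x^3 + 6x^2 + 5x + 3) = 6x^6 + 3x^5 + 6x^4 + 7x^2 + 4x + 4 ≡ 1 (mod x^4 + 8x^3 + 3x^2 + 4x + 2).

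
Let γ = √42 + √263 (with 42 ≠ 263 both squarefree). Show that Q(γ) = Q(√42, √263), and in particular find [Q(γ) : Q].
[Q(γ) : Q] = 4 (equivalently, Q(γ) = Q(√42, √263))

Obviously Q(γ) ⊆ Q(√42, √263), and [Q(√42, √263):Q] = 4 (since 42, 263 are distinct squarefree integers > 1 with 11046 not a perfect square). To show equality we compute the minimal polynomial of γ. From γ = √42 + √263: γ^2 = 42 + 2√(11046) + 263 = 305 + 2√(11046), so γ^2 - 305 = 2√(11046); squaring, (γ^2 - 305)^2 = 4·11046, i.e. γ^4 - 610γ^2 + 93025 - 44184 = 0, i.e. γ^4 - 610γ^2 + 48841 = 0. So γ is a root of x^4 - 610x^2 + 48841. This polynomial is irreducible over Q: it has no rational root (each ±√42 ± √263 is irrational), and any factorization into two quadratics over Q would force √(11046) ∈ Q (pairing opposite roots) or √42, √263 ∈ Q (other pairings), all impossible. Hence [Q(γ):Q] = 4 = [Q(√42, √263):Q], so Q(γ) = Q(√42, √263).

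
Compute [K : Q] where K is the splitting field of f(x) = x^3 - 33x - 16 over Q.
[K : Q] = 6

By the rational root test, any rational root of the monic integer polynomial f(x) = x^3 - 33x - 16 must be an integer dividing the constant term -16, i.e. one of ±{1, 2, 4, 8, 16}. Evaluating: f(1) = -48, f(-1) = 16, f(2) = -74, f(-2) = 42, f(4) = -84, f(-4) = 52, f(8) = 232, f(-8) = -264, f(16) = 3552, f(-16) = -3584; none is 0, so f has no rational root and is therefore irreducible over Q (a cubic with no linear factor over a field is irreducible). For an irreducible cubic, the Galois group is A_3 or S_3 according as the discriminant disc(f) = -4a^3 - 27b^2 = -4·(-33)^3 - 27·(-16)^2 = 136836 is or is not a square in Q. Here disc(f) = 136836 is not a perfect square in Q, so the Galois group of f over Q is not contained in A_3 and must be all of S_3. The splitting field has degree |S_3| = 6 over Q, so [K : Q] = 6.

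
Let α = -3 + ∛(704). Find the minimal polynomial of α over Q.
m_α(x) = x^3 + 9x^2 + 27x - 677

Set β = α + 3 = ∛(704), so β^3 = 704. Then (α + 3)^3 - 704 = 0, i.e. α is a root of g(x) = (x + 3)^3 - 704 = x^3 + 9x^2 + 27x - 677. Since g(x) = h(x + 3) where h(x) = x^3 - 704, and h is irreducible over Q (because 704 is not a perfect cube, so h has no rational root, and a monic cubic with no rational root is irreducible), g is also irreducible (irreducibility is preserved under the substitution x → x + 3). Hence m_α(x) = x^3 + 9x^2 + 27x - 677.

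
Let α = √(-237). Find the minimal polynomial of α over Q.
m_α(x) = x^2 + 237

α satisfies α^2 + 237 = 0, so x^2 + 237 annihilates α. Since d = -237 is squarefree and ≠ 1, it is not a perfect square in Q, so x^2 + 237 has no rational root and is therefore irreducible over Q (a degree-2 polynomial over a field is irreducible iff it has no root). Hence m_α(x) = x^2 + 237.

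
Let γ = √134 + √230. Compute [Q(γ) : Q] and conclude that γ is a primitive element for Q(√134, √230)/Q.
[Q(γ) : Q] = 4 (equivalently, Q(γ) = Q(√134, √230))

Obviously Q(γ) ⊆ Q(√134, √230), and [Q(√134, √230):Q] = 4 (since 134, 230 are distinct squarefree integers > 1 with 30820 not a perfect square). To show equality we compute the minimal polynomial of γ. From γ = √134 + √230: γ^2 = 134 + 2√(30820) + 230 = 364 + 2√(30820), so γ^2 - 364 = 2√(30820); squaring, (γ^2 - 364)^2 = 4·30820, i.e. γ^4 - 728γ^2 + 132496 - 123280 = 0, i.e. γ^4 - 728γ^2 + 9216 = 0. So γ is a root of x^4 - 728x^2 + 9216. This polynomial is irreducible over Q: it has no rational root (each ±√134 ± √230 is irrational), and any factorization into two quadratics over Q would force √(30820) ∈ Q (pairing opposite roots) or √134, √230 ∈ Q (other pairings), all impossible. Hence [Q(γ):Q] = 4 = [Q(√134, √230):Q], so Q(γ) = Q(√134, √230).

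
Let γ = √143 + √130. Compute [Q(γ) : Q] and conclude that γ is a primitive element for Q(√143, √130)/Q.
[Q(γ) : Q] = 4 (equivalently, Q(γ) = Q(√143, √130))

Obviously Q(γ) ⊆ Q(√143, √130), and [Q(√143, √130):Q] = 4 (since 143, 130 are distinct squarefree integers > 1 with 18590 not a perfect square). To show equality we compute the minimal polynomial of γ. From γ = √143 + √130: γ^2 = 143 + 2√(18590) + 130 = 273 + 2√(18590), so γ^2 - 273 = 2√(18590); squaring, (γ^2 - 273)^2 = 4·18590, i.e. γ^4 - 546γ^2 + 74529 - 74360 = 0, i.e. γ^4 - 546γ^2 + 169 = 0. So γ is a root of x^4 - 546x^2 + 169. This polynomial is irreducible over Q: it has no rational root (each ±√143 ± √130 is irrational), and any factorization into two quadratics over Q would force √(18590) ∈ Q (pairing opposite roots) or √143, √130 ∈ Q (other pairings), all impossible. Hence [Q(γ):Q] = 4 = [Q(√143, √130):Q], so Q(γ) = Q(√143, √130).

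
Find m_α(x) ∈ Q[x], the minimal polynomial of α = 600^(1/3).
m_α(x) = x^3 - 600

α satisfies α^3 = 600, so x^3 - 600 annihilates α. By the rational root test, a rational root p/q (in lowest terms) of x^3 - 600 would satisfy p^3 = 600 q^3, forcing q = 1 and p^3 = 600; but 600 is not a perfect cube, contradiction. A monic cubic over Q with no rational root is irreducible (any nontrivial factorization would include a linear factor). Hence x^3 - 600 is the minimal polynomial of α, and in particular [Q(α):Q] = 3.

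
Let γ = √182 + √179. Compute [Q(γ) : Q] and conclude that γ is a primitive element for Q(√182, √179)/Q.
[Q(γ) : Q] = 4 (equivalently, Q(γ) = Q(√182, √179))

Obviously Q(γ) ⊆ Q(√182, √179), and [Q(√182, √179):Q] = 4 (since 182, 179 are distinct squarefree integers > 1 with 32578 not a perfect square). To show equality we compute the minimal polynomial of γ. From γ = √182 + √179: γ^2 = 182 + 2√(32578) + 179 = 361 + 2√(32578), so γ^2 - 361 = 2√(32578); squaring, (γ^2 - 361)^2 = 4·32578, i.e. γ^4 - 722γ^2 + 130321 - 130312 = 0, i.e. γ^4 - 722γ^2 + 9 = 0. So γ is a root of x^4 - 722x^2 + 9. This polynomial is irreducible over Q: it has no rational root (each ±√182 ± √179 is irrational), and any factorization into two quadratics over Q would force √(32578) ∈ Q (pairing opposite roots) or √182, √179 ∈ Q (other pairings), all impossible. Hence [Q(γ):Q] = 4 = [Q(√182, √179):Q], so Q(γ) = Q(√182, √179).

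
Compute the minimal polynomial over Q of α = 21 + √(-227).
m_α(x) = x^2 - 42x + 668

From α - 21 = √(-227), squaring gives (α - 21)^2 = -227, i.e. α^2 - 42α + 441 = -227, so α^2 - 42α + 668 = 0. The discriminant of x^2 - 42x + 668 is (-42)^2 - 4·(668) = 1764 - 2672 = -908, and 4·(-227) is not a perfect square in Q since -227 is squarefree and ≠ 1. Hence x^2 - 42x + 668 is irreducible over Q and is the minimal polynomial of α.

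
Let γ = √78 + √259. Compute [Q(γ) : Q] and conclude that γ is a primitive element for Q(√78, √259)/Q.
[Q(γ) : Q] = 4 (equivalently, Q(γ) = Q(√78, √259))

Obviously Q(γ) ⊆ Q(√78, √259), and [Q(√78, √259):Q] = 4 (since 78, 259 are distinct squarefree integers > 1 with 20202 not a perfect square). To show equality we compute the minimal polynomial of γ. From γ = √78 + √259: γ^2 = 78 + 2√(20202) + 259 = 337 + 2√(20202), so γ^2 - 337 = 2√(20202); squaring, (γ^2 - 337)^2 = 4·20202, i.e. γ^4 - 674γ^2 + 113569 - 80808 = 0, i.e. γ^4 - 674γ^2 + 32761 = 0. So γ is a root of x^4 - 674x^2 + 32761. This polynomial is irreducible over Q: it has no rational root (each ±√78 ± √259 is irrational), and any factorization into two quadratics over Q would force √(20202) ∈ Q (pairing opposite roots) or √78, √259 ∈ Q (other pairings), all impossible. Hence [Q(γ):Q] = 4 = [Q(√78, √259):Q], so Q(γ) = Q(√78, √259).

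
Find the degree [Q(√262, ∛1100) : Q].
[Q(√262, ∛1100) : Q] = 6

Let L = Q(√262, ∛1100). Since Q(√262) ⊂ L and [Q(√262):Q] = 2, the tower law gives 2 | [L:Q]. Likewise Q(∛1100) ⊂ L with [Q(∛1100):Q] = 3 (because 1100 is not a perfect cube), so 3 | [L:Q]. As gcd(2,3) = 1, [L:Q] is divisible by 6. Conversely L is generated over Q by √262 and ∛1100, so [L:Q] ≤ 2·3 = 6. Therefore [Q(√262, ∛1100) : Q] = 6.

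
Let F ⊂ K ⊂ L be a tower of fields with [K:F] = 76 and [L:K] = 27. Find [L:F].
[L:F] = 2052

The tower law says that for any tower of field extensions F ⊂ K ⊂ L with finite degrees, [L:F] = [L:K] · [K:F]. Here this gives [L:F] = 27 · 76 = 2052.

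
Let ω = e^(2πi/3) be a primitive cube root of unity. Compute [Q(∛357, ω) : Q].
[Q(∛357, ω) : Q] = 6

[Q(∛357):Q] = 3 (min poly x^3 - 357, irreducible since 357 is not a perfect cube). [Q(ω):Q] = 2 (min poly x^2 + x + 1). Since Q(∛357) ⊂ R and ω ∉ R, we have ω ∉ Q(∛357), so x^2 + x + 1 remains irreducible over Q(∛357) and [Q(∛357, ω) : Q(∛357)] = 2. By the tower law, [Q(∛357, ω) : Q] = 3 · 2 = 6. (In fact Q(∛357, ω) is the splitting field of x^3 - 357 over Q.)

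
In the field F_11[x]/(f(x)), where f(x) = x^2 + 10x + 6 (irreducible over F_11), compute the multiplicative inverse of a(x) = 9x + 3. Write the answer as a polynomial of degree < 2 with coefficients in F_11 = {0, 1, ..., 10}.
a(x)^(-1) ≡ 7x + 9 (mod f(x))

Since f is irreducible over F_11, F_11[x]/(f) is a field and a(x) ≠ 0 has an inverse. Apply the extended Euclidean algorithm to f(x) and a(x) in F_11[x]: f(x) = (5x + 8)·a(x) + (4). The last nonzero remainder is the constant 4 = gcd(f, a) in F_11. Back-substituting through the division chain expresses 4 = s(x)·a(x) + t(x)·f(x) with s(x) ≡ 6x + 3 (mod f), so (6x + 3)·a(x) ≡ 4 (mod f). Multiplying by 4^(-1) ≡ 3 in F_11 gives a(x)^(-1) ≡ 3·(6x + 3) ≡ 7x + 9 (mod f). Check: (9x + 3)·(7x + 9) = 8x^2 + 3x + 5 ≡ 1 (mod x^2 + 10x + 6).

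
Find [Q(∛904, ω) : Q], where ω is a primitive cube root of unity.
[Q(∛904, ω) : Q] = 6

[Q(∛904):Q] = 3 (min poly x^3 - 904, irreducible since 904 is not a perfect cube). [Q(ω):Q] = 2 (min poly x^2 + x + 1). Since Q(∛904) ⊂ R and ω ∉ R, we have ω ∉ Q(∛904), so x^2 + x + 1 remains irreducible over Q(∛904) and [Q(∛904, ω) : Q(∛904)] = 2. By the tower law, [Q(∛904, ω) : Q] = 3 · 2 = 6. (In fact Q(∛904, ω) is the splitting field of x^3 - 904 over Q.)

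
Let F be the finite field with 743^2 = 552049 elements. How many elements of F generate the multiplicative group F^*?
There are φ(552048) = 149760 primitive elements

F_q^* is cyclic of order q - 1 = 552048. A cyclic group of order m has exactly φ(m) generators. Here m = 552048 = 2^4 · 3 · 7 · 31 · 53, so the number of primitive elements is φ(552048) = 149760.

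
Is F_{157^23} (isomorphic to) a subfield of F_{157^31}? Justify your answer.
No: F_{157^23} is not a subfield of F_{157^31}

F_{p^m} embeds in F_{p^n} iff m | n. Here 23 ∤ 31 (since 31 = 1·23 + 8 with remainder 8 ≠ 0), so F_{157^23} is not a subfield of F_{157^31}. Equivalently: if it were, the tower law would give 23 = [F_{157^23}:F_157] dividing [F_{157^31}:F_157] = 31, contradiction.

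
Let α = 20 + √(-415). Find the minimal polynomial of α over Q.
m_α(x) = x^2 - 40x + 815

From α - 20 = √(-415), squaring gives (α - 20)^2 = -415, i.e. α^2 - 40α + 400 = -415, so α^2 - 40α + 815 = 0. The discriminant of x^2 - 40x + 815 is (-40)^2 - 4·(815) = 1600 - 3260 = -1660, and 4·(-415) is not a perfect square in Q since -415 is squarefree and ≠ 1. Hence x^2 - 40x + 815 is irreducible over Q and is the minimal polynomial of α.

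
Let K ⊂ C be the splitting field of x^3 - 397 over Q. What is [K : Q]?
[K : Q] = 6

The roots of x^3 - 397 are ∛397, ω∛397, ω^2∛397 where ω = e^(2πi/3) is a primitive cube root of unity, so K = Q(∛397, ω). Now [Q(∛397):Q] = 3 (since 397 is not a perfect cube, x^3 - 397 is irreducible) and [Q(ω):Q] = 2. Both 2 and 3 divide [K:Q], and [K:Q] ≤ 3·2 = 6, so [K:Q] = 6. (Equivalently: Q(∛397) ⊂ R but ω ∉ R, so [K : Q(∛397)] = 2.)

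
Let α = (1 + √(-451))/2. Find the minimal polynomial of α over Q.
m_α(x) = x^2 - x + 113

From 2α - 1 = √(-451), squaring gives (2α - 1)^2 = -451, i.e. 4α^2 - 4α + 1 = -451, so α^2 - α + (1 + 451)/4 = 0. Since -451 ≡ 1 (mod 4), (1 + 451)/4 = 113 ∈ Z. The polynomial x^2 - x + 113 has discriminant 1 - 4·(113) = -451, which is not a perfect square in Q (d = -451 is squarefree and ≠ 1), so x^2 - x + 113 is irreducible over Q. It is the minimal polynomial of α.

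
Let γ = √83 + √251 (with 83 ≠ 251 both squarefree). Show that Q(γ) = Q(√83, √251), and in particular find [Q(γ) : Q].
[Q(γ) : Q] = 4 (equivalently, Q(γ) = Q(√83, √251))

Obviously Q(γ) ⊆ Q(√83, √251), and [Q(√83, √251):Q] = 4 (since 83, 251 are distinct squarefree integers > 1 with 20833 not a perfect square). To show equality we compute the minimal polynomial of γ. From γ = √83 + √251: γ^2 = 83 + 2√(20833) + 251 = 334 + 2√(20833), so γ^2 - 334 = 2√(20833); squaring, (γ^2 - 334)^2 = 4·20833, i.e. γ^4 - 668γ^2 + 111556 - 83332 = 0, i.e. γ^4 - 668γ^2 + 28224 = 0. So γ is a root of x^4 - 668x^2 + 28224. This polynomial is irreducible over Q: it has no rational root (each ±√83 ± √251 is irrational), and any factorization into two quadratics over Q would force √(20833) ∈ Q (pairing opposite roots) or √83, √251 ∈ Q (other pairings), all impossible. Hence [Q(γ):Q] = 4 = [Q(√83, √251):Q], so Q(γ) = Q(√83, √251).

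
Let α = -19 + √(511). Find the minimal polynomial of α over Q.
m_α(x) = x^2 + 38x - 150

From α + 19 = √(511), squaring gives (α + 19)^2 = 511, i.e. α^2 + 38α + 361 = 511, so α^2 + 38α - 150 = 0. The discriminant of x^2 + 38x - 150 is (38)^2 - 4·(-150) = 1444 + 600 = 2044, and 4·(511) is not a perfect square in Q since 511 is squarefree and ≠ 1. Hence x^2 + 38x - 150 is irreducible over Q and is the minimal polynomial of α.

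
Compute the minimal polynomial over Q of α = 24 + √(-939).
m_α(x) = x^2 - 48x + 1515

From α - 24 = √(-939), squaring gives (α - 24)^2 = -939, i.e. α^2 - 48α + 576 = -939, so α^2 - 48α + 1515 = 0. The discriminant of x^2 - 48x + 1515 is (-48)^2 - 4·(1515) = 2304 - 6060 = -3756, and 4·(-939) is not a perfect square in Q since -939 is squarefree and ≠ 1. Hence x^2 - 48x + 1515 is irreducible over Q and is the minimal polynomial of α.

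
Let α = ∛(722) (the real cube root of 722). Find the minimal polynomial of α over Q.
m_α(x) = x^3 - 722

α satisfies α^3 = 722, so x^3 - 722 annihilates α. By the rational root test, a rational root p/q (in lowest terms) of x^3 - 722 would satisfy p^3 = 722 q^3, forcing q = 1 and p^3 = 722; but 722 is not a perfect cube, contradiction. A monic cubic over Q with no rational root is irreducible (any nontrivial factorization would include a linear factor). Hence x^3 - 722 is the minimal polynomial of α, and in particular [Q(α):Q] = 3.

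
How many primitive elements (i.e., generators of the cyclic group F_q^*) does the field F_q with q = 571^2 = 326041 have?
There are φ(326040) = 69120 primitive elements

F_q^* is cyclic of order q - 1 = 326040. A cyclic group of order m has exactly φ(m) generators. Here m = 326040 = 2^3 · 3 · 5 · 11 · 13 · 19, so the number of primitive elements is φ(326040) = 69120.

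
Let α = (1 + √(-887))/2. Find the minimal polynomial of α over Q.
m_α(x) = x^2 - x + 222

From 2α - 1 = √(-887), squaring gives (2α - 1)^2 = -887, i.e. 4α^2 - 4α + 1 = -887, so α^2 - α + (1 + 887)/4 = 0. Since -887 ≡ 1 (mod 4), (1 + 887)/4 = 222 ∈ Z. The polynomial x^2 - x + 222 has discriminant 1 - 4·(222) = -887, which is not a perfect square in Q (d = -887 is squarefree and ≠ 1), so x^2 - x + 222 is irreducible over Q. It is the minimal polynomial of α.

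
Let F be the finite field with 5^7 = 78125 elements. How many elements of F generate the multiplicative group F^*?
There are φ(78124) = 39060 primitive elements

F_q^* is cyclic of order q - 1 = 78124. A cyclic group of order m has exactly φ(m) generators. Here m = 78124 = 2^2 · 19531, so the number of primitive elements is φ(78124) = 39060.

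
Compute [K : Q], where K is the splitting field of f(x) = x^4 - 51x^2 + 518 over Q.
[K : Q] = 4

Solving the quadratic in x^2: x^2 = (51 ± √(51^2 - 4·518))/2 = (51 ± √529)/2 = (51 ± 23)/2, giving x^2 = 37 or x^2 = 14. So f(x) = (x^2 - 37)(x^2 - 14) and the roots of f are ±√37, ±√14. Hence the splitting field is K = Q(√37, √14). Since 37 and 14 are distinct squarefree integers > 1, their product 518 is not a perfect square, so √14 ∉ Q(√37). By the tower law [K:Q] = [Q(√37,√14):Q(√37)] · [Q(√37):Q] = 2 · 2 = 4.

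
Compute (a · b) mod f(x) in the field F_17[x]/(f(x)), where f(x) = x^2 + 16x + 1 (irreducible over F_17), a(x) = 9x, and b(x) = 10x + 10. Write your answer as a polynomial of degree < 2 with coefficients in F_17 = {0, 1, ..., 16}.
a · b ≡ 10x + 12 (mod f(x))

Multiply in F_17[x]: a(x)·b(x) = (9x)·(10x + 10) = 5x^2 + 5x. This has degree ≥ 2, so divide by f(x) over F_17: 5x^2 + 5x = (5)·(x^2 + 16x + 1) + (10x + 12). Hence a·b ≡ 10x + 12 (mod f). (F_17[x]/(f) is a field with 17^2 = 289 elements since f is irreducible of degree 2.)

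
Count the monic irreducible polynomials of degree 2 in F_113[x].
There are 6328 monic irreducible polynomials of degree 2 over F_113

Each element of F_{113^2} that lies in no proper subfield is a root of exactly one monic irreducible of degree 2 over F_113, and each such polynomial has 2 distinct roots in F_{113^2}. By Möbius inversion the count is N_113(2) = (1/2) Σ_{d|2} μ(2/d) · 113^d = (1/2)(μ(2)·113^1 + μ(1)·113^2) = 12656/2 = 6328.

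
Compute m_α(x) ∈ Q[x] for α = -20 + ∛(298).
m_α(x) = x^3 + 60x^2 + 1200x + 7702

Set β = α + 20 = ∛(298), so β^3 = 298. Then (α + 20)^3 - 298 = 0, i.e. α is a root of g(x) = (x + 20)^3 - 298 = x^3 + 60x^2 + 1200x + 7702. Since g(x) = h(x + 20) where h(x) = x^3 - 298, and h is irreducible over Q (because 298 is not a perfect cube, so h has no rational root, and a monic cubic with no rational root is irreducible), g is also irreducible (irreducibility is preserved under the substitution x → x + 20). Hence m_α(x) = x^3 + 60x^2 + 1200x + 7702.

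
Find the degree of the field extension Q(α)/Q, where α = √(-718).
[Q(α):Q] = 2

[Q(α):Q] equals the degree of the minimal polynomial of α. Here α^2 = -718 and x^2 + 718 is irreducible (d = -718 is squarefree, ≠ 1, hence not a square), so deg(m_α) = 2. Thus [Q(α):Q] = 2.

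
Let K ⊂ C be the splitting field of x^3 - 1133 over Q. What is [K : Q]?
[K : Q] = 6

The roots of x^3 - 1133 are ∛1133, ω∛1133, ω^2∛1133 where ω = e^(2πi/3) is a primitive cube root of unity, so K = Q(∛1133, ω). Now [Q(∛1133):Q] = 3 (since 1133 is not a perfect cube, x^3 - 1133 is irreducible) and [Q(ω):Q] = 2. Both 2 and 3 divide [K:Q], and [K:Q] ≤ 3·2 = 6, so [K:Q] = 6. (Equivalently: Q(∛1133) ⊂ R but ω ∉ R, so [K : Q(∛1133)] = 2.)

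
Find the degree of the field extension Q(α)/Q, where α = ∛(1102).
[Q(α):Q] = 3

The minimal polynomial of α is x^3 - 1102, irreducible over Q since 1102 is not a perfect cube (so x^3 - 1102 has no rational root). Hence [Q(α):Q] = deg(m_α) = 3.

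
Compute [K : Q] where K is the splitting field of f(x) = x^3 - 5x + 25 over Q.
[K : Q] = 6

By the rational root test, any rational root of the monic integer polynomial f(x) = x^3 - 5x + 25 must be an integer dividing the constant term 25, i.e. one of ±{1, 5, 25}. Evaluating: f(1) = 21, f(-1) = 29, f(5) = 125, f(-5) = -75, f(25) = 15525, f(-25) = -15475; none is 0, so f has no rational root and is therefore irreducible over Q (a cubic with no linear factor over a field is irreducible). For an irreducible cubic, the Galois group is A_3 or S_3 according as the discriminant disc(f) = -4a^3 - 27b^2 = -4·(-5)^3 - 27·(25)^2 = -16375 is or is not a square in Q. Here disc(f) = -16375 is not a perfect square in Q, so the Galois group of f over Q is not contained in A_3 and must be all of S_3. The splitting field has degree |S_3| = 6 over Q, so [K : Q] = 6.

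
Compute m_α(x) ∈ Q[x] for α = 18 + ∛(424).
m_α(x) = x^3 - 54x^2 + 972x - 6256

Set β = α - 18 = ∛(424), so β^3 = 424. Then (α - 18)^3 - 424 = 0, i.e. α is a root of g(x) = (x - 18)^3 - 424 = x^3 - 54x^2 + 972x - 6256. Since g(x) = h(x - 18) where h(x) = x^3 - 424, and h is irreducible over Q (because 424 is not a perfect cube, so h has no rational root, and a monic cubic with no rational root is irreducible), g is also irreducible (irreducibility is preserved under the substitution x → x - 18). Hence m_α(x) = x^3 - 54x^2 + 972x - 6256.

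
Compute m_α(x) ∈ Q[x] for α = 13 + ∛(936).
m_α(x) = x^3 - 39x^2 + 507x - 3133

Set β = α - 13 = ∛(936), so β^3 = 936. Then (α - 13)^3 - 936 = 0, i.e. α is a root of g(x) = (x - 13)^3 - 936 = x^3 - 39x^2 + 507x - 3133. Since g(x) = h(x - 13) where h(x) = x^3 - 936, and h is irreducible over Q (because 936 is not a perfect cube, so h has no rational root, and a monic cubic with no rational root is irreducible), g is also irreducible (irreducibility is preserved under the substitution x → x - 13). Hence m_α(x) = x^3 - 39x^2 + 507x - 3133.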